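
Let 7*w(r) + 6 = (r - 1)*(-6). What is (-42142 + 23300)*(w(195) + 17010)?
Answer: -2221471800/7 ≈ -3.1735e+8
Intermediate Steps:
w(r) = -6*r/7 (w(r) = -6/7 + ((r - 1)*(-6))/7 = -6/7 + ((-1 + r)*(-6))/7 = -6/7 + (6 - 6*r)/7 = -6/7 + (6/7 - 6*r/7) = -6*r/7)
(-42142 + 23300)*(w(195) + 17010) = (-42142 + 23300)*(-6/7*195 + 17010) = -18842*(-1170/7 + 17010) = -18842*117900/7 = -2221471800/7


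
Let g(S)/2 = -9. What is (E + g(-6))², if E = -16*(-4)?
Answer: 2116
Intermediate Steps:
g(S) = -18 (g(S) = 2*(-9) = -18)
E = 64
(E + g(-6))² = (64 - 18)² = 46² = 2116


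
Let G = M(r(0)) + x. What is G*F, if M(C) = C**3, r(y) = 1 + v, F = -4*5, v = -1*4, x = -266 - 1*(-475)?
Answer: -3640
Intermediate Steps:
x = 209 (x = -266 + 475 = 209)
v = -4
F = -20
r(y) = -3 (r(y) = 1 - 4 = -3)
G = 182 (G = (-3)**3 + 209 = -27 + 209 = 182)
G*F = 182*(-20) = -3640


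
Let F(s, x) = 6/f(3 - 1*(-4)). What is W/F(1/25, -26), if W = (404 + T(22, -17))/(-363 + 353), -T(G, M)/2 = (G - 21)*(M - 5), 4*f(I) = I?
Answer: -196/15 ≈ -13.067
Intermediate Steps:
f(I) = I/4
T(G, M) = -2*(-21 + G)*(-5 + M) (T(G, M) = -2*(G - 21)*(M - 5) = -2*(-21 + G)*(-5 + M))
F(s, x) = 24/7 (F(s, x) = 6/(((3 - 1*(-4))/4)) = 6/(((3 + 4)/4)) = 6/(((1/4)*7)) = 6/(7/4) = 6*(4/7) = 24/7)
W = -224/5 (W = (404 + (-210 + 10*22 + 42*(-17) - 2*22*(-17)))/(-363 + 353) = (404 + (-210 + 220 - 714 + 748))/(-10) = (404 + 44)*(-1/10) = 448*(-1/10) = -224/5 ≈ -44.800)
W/F(1/25, -26) = -224/(5*24/7) = -224/5*7/24 = -196/15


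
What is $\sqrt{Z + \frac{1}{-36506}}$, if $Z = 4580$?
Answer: $\frac{\sqrt{6103711168374}}{36506} \approx 67.676$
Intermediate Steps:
$\sqrt{Z + \frac{1}{-36506}} = \sqrt{4580 + \frac{1}{-36506}} = \sqrt{4580 - \frac{1}{36506}} = \sqrt{\frac{167197479}{36506}} = \frac{\sqrt{6103711168374}}{36506}$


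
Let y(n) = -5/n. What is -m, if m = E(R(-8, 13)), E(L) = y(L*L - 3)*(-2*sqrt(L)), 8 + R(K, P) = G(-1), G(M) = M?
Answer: -5*I/13 ≈ -0.38462*I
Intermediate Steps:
R(K, P) = -9 (R(K, P) = -8 - 1 = -9)
E(L) = 10*sqrt(L)/(-3 + L**2) (E(L) = (-5/(L*L - 3))*(-2*sqrt(L)) = (-5/(L**2 - 3))*(-2*sqrt(L)) = (-5/(-3 + L**2))*(-2*sqrt(L)) = 10*sqrt(L)/(-3 + L**2))
m = 5*I/13 (m = 10*sqrt(-9)/(-3 + (-9)**2) = 10*(3*I)/(-3 + 81) = 10*(3*I)/78 = 10*(3*I)*(1/78) = 5*I/13 ≈ 0.38462*I)
-m = -5*I/13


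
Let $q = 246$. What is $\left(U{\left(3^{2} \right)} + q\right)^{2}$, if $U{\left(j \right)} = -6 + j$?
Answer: $62001$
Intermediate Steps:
$\left(U{\left(3^{2} \right)} + q\right)^{2} = \left(\left(-6 + 3^{2}\right) + 246\right)^{2} = \left(\left(-6 + 9\right) + 246\right)^{2} = \left(3 + 246\right)^{2} = 249^{2} = 62001$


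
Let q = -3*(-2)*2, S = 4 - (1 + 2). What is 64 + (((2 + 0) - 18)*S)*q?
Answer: -128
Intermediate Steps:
S = 1 (S = 4 - 1*3 = 4 - 3 = 1)
q = 12 (q = 6*2 = 12)
64 + (((2 + 0) - 18)*S)*q = 64 + (((2 + 0) - 18)*1)*12 = 64 + ((2 - 18)*1)*12 = 64 - 16*1*12 = 64 - 16*12 = 64 - 192 = -128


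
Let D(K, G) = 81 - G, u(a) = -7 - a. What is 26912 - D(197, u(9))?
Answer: 26815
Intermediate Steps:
26912 - D(197, u(9)) = 26912 - (81 - (-7 - 1*9)) = 26912 - (81 - (-7 - 9)) = 26912 - (81 - 1*(-16)) = 26912 - (81 + 16) = 26912 - 1*97 = 26912 - 97 = 26815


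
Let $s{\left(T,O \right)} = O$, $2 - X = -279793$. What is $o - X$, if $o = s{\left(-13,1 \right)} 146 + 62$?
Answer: $-279587$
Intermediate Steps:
$X = 279795$ ($X = 2 - -279793 = 2 + 279793 = 279795$)
$o = 208$ ($o = 1 \cdot 146 + 62 = 146 + 62 = 208$)
$o - X = 208 - 279795 = -279587$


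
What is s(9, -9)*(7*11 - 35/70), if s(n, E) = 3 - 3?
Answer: 0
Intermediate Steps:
s(n, E) = 0
s(9, -9)*(7*11 - 35/70) = 0*(7*11 - 35/70) = 0*(77 - 35*1/70) = 0*(77 - ½) = 0*(153/2) = 0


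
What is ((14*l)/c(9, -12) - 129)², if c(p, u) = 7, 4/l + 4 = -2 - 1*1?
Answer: 829921/49 ≈ 16937.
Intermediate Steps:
l = -4/7 (l = 4/(-4 + (-2 - 1*1)) = 4/(-4 + (-2 - 1)) = 4/(-4 - 3) = 4/(-7) = 4*(-⅐) = -4/7 ≈ -0.57143)
((14*l)/c(9, -12) - 129)² = ((14*(-4/7))/7 - 129)² = (-8*⅐ - 129)² = (-8/7 - 129)² = (-911/7)² = 829921/49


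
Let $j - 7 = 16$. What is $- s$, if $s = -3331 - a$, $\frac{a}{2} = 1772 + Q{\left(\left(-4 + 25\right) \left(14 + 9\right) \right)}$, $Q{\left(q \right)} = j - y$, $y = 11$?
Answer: $6899$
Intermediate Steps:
$j = 23$ ($j = 7 + 16 = 23$)
$Q{\left(q \right)} = 12$ ($Q{\left(q \right)} = 23 - 11 = 12$)
$a = 3568$ ($a = 2 \left(1772 + 12\right) = 2 \cdot 1784 = 3568$)
$s = -6899$ ($s = -3331 - 3568 = -6899$)
$- s = \left(-1\right) \left(-6899\right) = 6899$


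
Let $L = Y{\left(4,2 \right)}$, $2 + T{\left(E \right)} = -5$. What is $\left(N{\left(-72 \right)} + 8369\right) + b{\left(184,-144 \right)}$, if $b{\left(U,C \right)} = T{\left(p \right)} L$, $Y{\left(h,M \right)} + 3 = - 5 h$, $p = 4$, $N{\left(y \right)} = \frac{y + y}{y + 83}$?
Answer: $\frac{93686}{11} \approx 8516.9$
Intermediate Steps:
$N{\left(y \right)} = \frac{2 y}{83 + y}$
$T{\left(E \right)} = -7$ ($T{\left(E \right)} = -2 - 5 = -7$)
$Y{\left(h,M \right)} = -3 - 5 h$
$L = -23$ ($L = -3 - 20 = -23$)
$b{\left(U,C \right)} = 161$ ($b{\left(U,C \right)} = \left(-7\right) \left(-23\right) = 161$)
$\left(N{\left(-72 \right)} + 8369\right) + b{\left(184,-144 \right)} = \left(2 \left(-72\right) \frac{1}{83 - 72} + 8369\right) + 161 = \left(2 \left(-72\right) \frac{1}{11} + 8369\right) + 161 = \left(- \frac{144}{11} + 8369\right) + 161 = \frac{91915}{11} + 161 = \frac{93686}{11}$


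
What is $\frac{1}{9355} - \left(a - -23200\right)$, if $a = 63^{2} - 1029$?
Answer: $- \frac{244539699}{9355} \approx -26140.0$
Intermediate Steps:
$a = 2940$ ($a = 3969 - 1029 = 2940$)
$\frac{1}{9355} - \left(a - -23200\right) = \frac{1}{9355} - \left(2940 - -23200\right) = \frac{1}{9355} - \left(2940 + 23200\right) = \frac{1}{9355} - 26140 = - \frac{244539699}{9355}$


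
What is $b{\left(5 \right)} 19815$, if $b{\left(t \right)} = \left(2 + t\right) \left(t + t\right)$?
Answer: $1387050$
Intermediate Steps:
$b{\left(t \right)} = 2 t \left(2 + t\right)$ ($b{\left(t \right)} = \left(2 + t\right) 2 t = 2 t \left(2 + t\right)$)
$b{\left(5 \right)} 19815 = 2 \cdot 5 \left(2 + 5\right) 19815 = 2 \cdot 5 \cdot 7 \cdot 19815 = 70 \cdot 19815 = 1387050$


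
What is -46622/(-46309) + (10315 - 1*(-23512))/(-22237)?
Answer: -529761129/1029773233 ≈ -0.51444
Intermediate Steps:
-46622/(-46309) + (10315 - 1*(-23512))/(-22237) = -46622*(-1/46309) + (10315 + 23512)*(-1/22237) = 46622/46309 + 33827*(-1/22237) = 46622/46309 - 33827/22237 = -529761129/1029773233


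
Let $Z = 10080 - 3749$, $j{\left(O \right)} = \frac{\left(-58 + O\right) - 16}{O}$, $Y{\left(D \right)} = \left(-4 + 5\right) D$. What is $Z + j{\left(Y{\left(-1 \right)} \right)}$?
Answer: $6406$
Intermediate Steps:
$Y{\left(D \right)} = D$ ($Y{\left(D \right)} = 1 D = D$)
$j{\left(O \right)} = \frac{-74 + O}{O}$
$Z = 6331$ ($Z = 10080 - 3749 = 6331$)
$Z + j{\left(Y{\left(-1 \right)} \right)} = 6331 + \frac{-74 - 1}{-1} = 6331 - -75 = 6331 + 75 = 6406$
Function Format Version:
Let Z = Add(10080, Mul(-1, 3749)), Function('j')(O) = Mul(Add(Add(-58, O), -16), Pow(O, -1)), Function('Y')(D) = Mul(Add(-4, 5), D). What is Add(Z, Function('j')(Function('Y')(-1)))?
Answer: 6406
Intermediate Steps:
Function('Y')(D) = D (Function('Y')(D) = Mul(1, D) = D)
Function('j')(O) = Mul(Pow(O, -1), Add(-74, O)) (Function('j')(O) = Mul(Add(-74, O), Pow(O, -1)) = Mul(Pow(O, -1), Add(-74, O)))
Z = 6331 (Z = Add(10080, -3749) = 6331)
Add(Z, Function('j')(Function('Y')(-1))) = Add(6331, Mul(Pow(-1, -1), Add(-74, -1))) = Add(6331, Mul(-1, -75)) = Add(6331, 75) = 6406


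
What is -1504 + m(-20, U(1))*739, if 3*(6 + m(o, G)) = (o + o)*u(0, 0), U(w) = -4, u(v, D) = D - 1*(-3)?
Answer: -35498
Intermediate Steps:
u(v, D) = 3 + D (u(v, D) = D + 3 = 3 + D)
m(o, G) = -6 + 2*o (m(o, G) = -6 + ((o + o)*(3 + 0))/3 = -6 + ((2*o)*3)/3 = -6 + (6*o)/3 = -6 + 2*o)
-1504 + m(-20, U(1))*739 = -1504 + (-6 + 2*(-20))*739 = -1504 + (-6 - 40)*739 = -1504 - 46*739 = -1504 - 33994 = -35498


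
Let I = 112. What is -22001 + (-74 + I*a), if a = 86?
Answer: -12443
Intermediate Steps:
-22001 + (-74 + I*a) = -22001 + (-74 + 112*86) = -22001 + (-74 + 9632) = -22001 + 9558 = -12443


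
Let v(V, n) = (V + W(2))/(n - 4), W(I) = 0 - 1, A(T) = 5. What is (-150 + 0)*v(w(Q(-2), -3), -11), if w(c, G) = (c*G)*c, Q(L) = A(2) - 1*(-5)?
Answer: -3010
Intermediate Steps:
Q(L) = 10 (Q(L) = 5 - 1*(-5) = 5 + 5 = 10)
W(I) = -1
w(c, G) = G*c² (w(c, G) = (G*c)*c = G*c²)
v(V, n) = (-1 + V)/(-4 + n) (v(V, n) = (V - 1)/(n - 4) = (-1 + V)/(-4 + n))
(-150 + 0)*v(w(Q(-2), -3), -11) = (-150 + 0)*((-1 - 3*10²)/(-4 - 11)) = -150*(-1 - 3*100)/(-15) = -(-10)*(-1 - 300) = -(-10)*(-301) = -150*301/15 = -3010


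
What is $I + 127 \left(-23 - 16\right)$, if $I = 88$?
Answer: $-4865$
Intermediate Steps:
$I + 127 \left(-23 - 16\right) = 88 + 127 \left(-23 - 16\right) = 88 + 127 \left(-39\right) = 88 - 4953 = -4865$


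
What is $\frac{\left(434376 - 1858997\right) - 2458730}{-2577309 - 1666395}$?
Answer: $\frac{3883351}{4243704} \approx 0.91508$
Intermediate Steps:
$\frac{\left(434376 - 1858997\right) - 2458730}{-2577309 - 1666395} = \frac{\left(434376 - 1858997\right) - 2458730}{-4243704} = \left(-1424621 - 2458730\right) \left(- \frac{1}{4243704}\right) = \left(-3883351\right) \left(- \frac{1}{4243704}\right) = \frac{3883351}{4243704}$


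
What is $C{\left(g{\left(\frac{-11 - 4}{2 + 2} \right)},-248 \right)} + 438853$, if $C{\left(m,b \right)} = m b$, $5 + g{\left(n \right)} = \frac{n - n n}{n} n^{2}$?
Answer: $\frac{3388219}{8} \approx 4.2353 \cdot 10^{5}$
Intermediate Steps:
$g{\left(n \right)} = -5 + n \left(n - n^{2}\right)$ ($g{\left(n \right)} = -5 + \frac{n - n n}{n} n^{2} = -5 + \frac{n - n^{2}}{n} n^{2} = -5 + n \left(n - n^{2}\right)$)
$C{\left(m,b \right)} = b m$
$C{\left(g{\left(\frac{-11 - 4}{2 + 2} \right)},-248 \right)} + 438853 = - 248 \left(-5 + \left(\frac{-11 - 4}{2 + 2}\right)^{2} - \left(\frac{-11 - 4}{2 + 2}\right)^{3}\right) + 438853 = - 248 \left(-5 + \left(- \frac{15}{4}\right)^{2} - \left(- \frac{15}{4}\right)^{3}\right) + 438853 = - 248 \left(-5 + \frac{225}{16} - - \frac{3375}{64}\right) + 438853 = - 248 \left(-5 + \frac{225}{16} + \frac{3375}{64}\right) + 438853 = \left(-248\right) \frac{3955}{64} + 438853 = - \frac{122605}{8} + 438853 = \frac{3388219}{8}$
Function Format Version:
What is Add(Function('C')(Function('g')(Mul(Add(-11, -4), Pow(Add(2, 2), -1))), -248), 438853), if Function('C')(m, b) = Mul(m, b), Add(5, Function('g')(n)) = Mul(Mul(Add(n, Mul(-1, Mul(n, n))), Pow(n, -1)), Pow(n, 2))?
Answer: Rational(3388219, 8) ≈ 4.2353e+5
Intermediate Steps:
Function('g')(n) = Add(-5, Mul(n, Add(n, Mul(-1, Pow(n, 2))))) (Function('g')(n) = Add(-5, Mul(Mul(Add(n, Mul(-1, Mul(n, n))), Pow(n, -1)), Pow(n, 2))) = Add(-5, Mul(Mul(Add(n, Mul(-1, Pow(n, 2))), Pow(n, -1)), Pow(n, 2))) = Add(-5, Mul(Mul(Pow(n, -1), Add(n, Mul(-1, Pow(n, 2)))), Pow(n, 2))) = Add(-5, Mul(n, Add(n, Mul(-1, Pow(n, 2))))))
Function('C')(m, b) = Mul(b, m)
Add(Function('C')(Function('g')(Mul(Add(-11, -4), Pow(Add(2, 2), -1))), -248), 438853) = Add(Mul(-248, Add(-5, Pow(Mul(Add(-11, -4), Pow(Add(2, 2), -1)), 2), Mul(-1, Pow(Mul(Add(-11, -4), Pow(Add(2, 2), -1)), 3)))), 438853) = Add(Mul(-248, Add(-5, Pow(Mul(-15, Pow(4, -1)), 2), Mul(-1, Pow(Mul(-15, Pow(4, -1)), 3)))), 438853) = Add(Mul(-248, Add(-5, Pow(Mul(-15, Rational(1, 4)), 2), Mul(-1, Pow(Mul(-15, Rational(1, 4)), 3)))), 438853) = Add(Mul(-248, Add(-5, Pow(Rational(-15, 4), 2), Mul(-1, Pow(Rational(-15, 4), 3)))), 438853) = Add(Mul(-248, Add(-5, Rational(225, 16), Mul(-1, Rational(-3375, 64)))), 438853) = Add(Mul(-248, Add(-5, Rational(225, 16), Rational(3375, 64))), 438853) = Add(Mul(-248, Rational(3955, 64)), 438853) = Add(Rational(-122605, 8), 438853) = Rational(3388219, 8)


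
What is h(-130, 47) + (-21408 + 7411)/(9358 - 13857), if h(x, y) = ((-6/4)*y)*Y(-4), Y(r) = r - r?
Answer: 13997/4499 ≈ 3.1111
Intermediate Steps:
Y(r) = 0
h(x, y) = 0 (h(x, y) = ((-6/4)*y)*0 = ((-6*1/4)*y)*0 = -3*y/2*0 = 0)
h(-130, 47) + (-21408 + 7411)/(9358 - 13857) = 0 + (-21408 + 7411)/(9358 - 13857) = 0 - 13997/(-4499) = 0 - 13997*(-1/4499) = 0 + 13997/4499 = 13997/4499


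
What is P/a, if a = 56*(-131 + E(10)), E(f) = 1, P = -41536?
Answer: 2596/455 ≈ 5.7055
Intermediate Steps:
a = -7280 (a = 56*(-131 + 1) = 56*(-130) = -7280)
P/a = -41536/(-7280) = -41536*(-1/7280) = 2596/455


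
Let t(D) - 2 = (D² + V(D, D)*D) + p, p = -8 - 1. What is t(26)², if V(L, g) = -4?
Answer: 319225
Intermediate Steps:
p = -9
t(D) = -7 + D² - 4*D (t(D) = 2 + ((D² - 4*D) - 9) = 2 + (-9 + D² - 4*D) = -7 + D² - 4*D)
t(26)² = (-7 + 26² - 4*26)² = (-7 + 676 - 104)² = 565² = 319225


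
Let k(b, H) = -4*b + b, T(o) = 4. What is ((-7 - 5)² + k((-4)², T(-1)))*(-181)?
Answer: -17376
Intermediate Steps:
k(b, H) = -3*b
((-7 - 5)² + k((-4)², T(-1)))*(-181) = ((-7 - 5)² - 3*(-4)²)*(-181) = ((-12)² - 3*16)*(-181) = (144 - 48)*(-181) = 96*(-181) = -17376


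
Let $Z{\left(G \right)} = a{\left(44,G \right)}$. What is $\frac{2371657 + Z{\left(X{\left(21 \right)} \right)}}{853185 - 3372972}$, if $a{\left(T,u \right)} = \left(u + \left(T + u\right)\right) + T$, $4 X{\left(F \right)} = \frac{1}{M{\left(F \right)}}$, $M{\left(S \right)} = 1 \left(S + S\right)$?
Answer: $- \frac{199226581}{211662108} \approx -0.94125$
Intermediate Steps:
$M{\left(S \right)} = 2 S$ ($M{\left(S \right)} = 1 \cdot 2 S = 2 S$)
$X{\left(F \right)} = \frac{1}{8 F}$ ($X{\left(F \right)} = \frac{1}{4 \cdot 2 F} = \frac{\frac{1}{2} \frac{1}{F}}{4} = \frac{1}{8 F}$)
$a{\left(T,u \right)} = 2 T + 2 u$ ($a{\left(T,u \right)} = \left(T + 2 u\right) + T = 2 T + 2 u$)
$Z{\left(G \right)} = 88 + 2 G$ ($Z{\left(G \right)} = 2 \cdot 44 + 2 G = 88 + 2 G$)
$\frac{2371657 + Z{\left(X{\left(21 \right)} \right)}}{853185 - 3372972} = \frac{2371657 + \left(88 + 2 \frac{1}{8 \cdot 21}\right)}{853185 - 3372972} = \frac{2371657 + \left(88 + 2 \cdot \frac{1}{8} \cdot \frac{1}{21}\right)}{-2519787} = \left(2371657 + \left(88 + 2 \cdot \frac{1}{168}\right)\right) \left(- \frac{1}{2519787}\right) = \left(2371657 + \left(88 + \frac{1}{84}\right)\right) \left(- \frac{1}{2519787}\right) = \left(2371657 + \frac{7393}{84}\right) \left(- \frac{1}{2519787}\right) = \frac{199226581}{84} \left(- \frac{1}{2519787}\right) = - \frac{199226581}{211662108}$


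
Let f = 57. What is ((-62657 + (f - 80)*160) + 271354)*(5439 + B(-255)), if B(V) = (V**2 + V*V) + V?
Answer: 27725268978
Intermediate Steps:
B(V) = V + 2*V**2 (B(V) = (V**2 + V**2) + V = 2*V**2 + V = V + 2*V**2)
((-62657 + (f - 80)*160) + 271354)*(5439 + B(-255)) = ((-62657 + (57 - 80)*160) + 271354)*(5439 - 255*(1 + 2*(-255))) = ((-62657 - 23*160) + 271354)*(5439 - 255*(1 - 510)) = ((-62657 - 3680) + 271354)*(5439 - 255*(-509)) = (-66337 + 271354)*(5439 + 129795) = 205017*135234 = 27725268978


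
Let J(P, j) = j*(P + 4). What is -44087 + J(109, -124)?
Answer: -58099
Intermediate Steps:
J(P, j) = j*(4 + P)
-44087 + J(109, -124) = -44087 - 124*(4 + 109) = -44087 - 124*113 = -44087 - 14012 = -58099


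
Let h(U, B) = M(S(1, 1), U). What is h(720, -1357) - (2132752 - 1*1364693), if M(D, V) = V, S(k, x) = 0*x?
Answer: -767339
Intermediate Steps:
S(k, x) = 0
h(U, B) = U
h(720, -1357) - (2132752 - 1*1364693) = 720 - (2132752 - 1*1364693) = 720 - (2132752 - 1364693) = 720 - 1*768059 = 720 - 768059 = -767339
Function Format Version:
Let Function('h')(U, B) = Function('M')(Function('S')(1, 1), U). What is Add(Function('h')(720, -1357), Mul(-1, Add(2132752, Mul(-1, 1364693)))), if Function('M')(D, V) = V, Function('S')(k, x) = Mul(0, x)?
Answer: -767339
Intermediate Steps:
Function('S')(k, x) = 0
Function('h')(U, B) = U
Add(Function('h')(720, -1357), Mul(-1, Add(2132752, Mul(-1, 1364693)))) = Add(720, Mul(-1, Add(2132752, Mul(-1, 1364693)))) = Add(720, Mul(-1, Add(2132752, -1364693))) = Add(720, Mul(-1, 768059)) = Add(720, -768059) = -767339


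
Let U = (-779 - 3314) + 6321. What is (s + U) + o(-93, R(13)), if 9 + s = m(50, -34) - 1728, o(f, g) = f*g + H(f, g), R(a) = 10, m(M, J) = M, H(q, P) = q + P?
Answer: -472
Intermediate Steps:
H(q, P) = P + q
o(f, g) = f + g + f*g (o(f, g) = f*g + (g + f) = f*g + (f + g) = f + g + f*g)
U = 2228 (U = -4093 + 6321 = 2228)
s = -1687 (s = -9 + (50 - 1728) = -9 - 1678 = -1687)
(s + U) + o(-93, R(13)) = (-1687 + 2228) + (-93 + 10 - 93*10) = 541 + (-93 + 10 - 930) = 541 - 1013 = -472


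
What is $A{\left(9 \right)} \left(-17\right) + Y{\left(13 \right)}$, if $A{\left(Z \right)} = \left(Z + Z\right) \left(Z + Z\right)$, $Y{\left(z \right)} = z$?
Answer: $-5495$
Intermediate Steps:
$A{\left(Z \right)} = 4 Z^{2}$ ($A{\left(Z \right)} = 2 Z 2 Z = 4 Z^{2}$)
$A{\left(9 \right)} \left(-17\right) + Y{\left(13 \right)} = 4 \cdot 9^{2} \left(-17\right) + 13 = 4 \cdot 81 \left(-17\right) + 13 = 324 \left(-17\right) + 13 = -5508 + 13 = -5495$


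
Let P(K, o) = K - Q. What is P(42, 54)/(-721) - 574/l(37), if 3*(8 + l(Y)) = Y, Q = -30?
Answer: -1242498/9373 ≈ -132.56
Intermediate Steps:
l(Y) = -8 + Y/3
P(K, o) = 30 + K (P(K, o) = K - 1*(-30) = K + 30 = 30 + K)
P(42, 54)/(-721) - 574/l(37) = (30 + 42)/(-721) - 574/(-8 + (⅓)*37) = 72*(-1/721) - 574/(-8 + 37/3) = -72/721 - 574/13/3 = -72/721 - 574*3/13 = -72/721 - 1722/13 = -1242498/9373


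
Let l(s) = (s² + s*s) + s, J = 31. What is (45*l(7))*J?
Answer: 146475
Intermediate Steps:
l(s) = s + 2*s² (l(s) = (s² + s²) + s = 2*s² + s = s + 2*s²)
(45*l(7))*J = (45*(7*(1 + 2*7)))*31 = (45*(7*(1 + 14)))*31 = (45*(7*15))*31 = (45*105)*31 = 4725*31 = 146475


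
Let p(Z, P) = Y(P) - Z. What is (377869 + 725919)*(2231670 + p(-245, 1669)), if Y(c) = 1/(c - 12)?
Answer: 4082120568194928/1657 ≈ 2.4636e+12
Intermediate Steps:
Y(c) = 1/(-12 + c)
p(Z, P) = 1/(-12 + P) - Z
(377869 + 725919)*(2231670 + p(-245, 1669)) = (377869 + 725919)*(2231670 + (1 - 1*(-245)*(-12 + 1669))/(-12 + 1669)) = 1103788*(2231670 + (1 - 1*(-245)*1657)/1657) = 1103788*(2231670 + (1 + 405965)/1657) = 1103788*(2231670 + (1/1657)*405966) = 1103788*(2231670 + 405966/1657) = 1103788*(3698283156/1657) = 4082120568194928/1657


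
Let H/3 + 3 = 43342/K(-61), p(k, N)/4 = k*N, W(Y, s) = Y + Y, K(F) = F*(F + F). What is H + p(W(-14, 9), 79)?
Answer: -32891884/3721 ≈ -8839.5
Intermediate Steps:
K(F) = 2*F**2 (K(F) = F*(2*F) = 2*F**2)
W(Y, s) = 2*Y
p(k, N) = 4*N*k (p(k, N) = 4*(k*N) = 4*(N*k) = 4*N*k)
H = 31524/3721 (H = -9 + 3*(43342/((2*(-61)**2))) = -9 + 3*(43342/((2*3721))) = -9 + 3*(43342/7442) = -9 + 3*(43342*(1/7442)) = -9 + 3*(21671/3721) = -9 + 65013/3721 = 31524/3721 ≈ 8.4719)
H + p(W(-14, 9), 79) = 31524/3721 + 4*79*(2*(-14)) = 31524/3721 + 4*79*(-28) = 31524/3721 - 8848 = -32891884/3721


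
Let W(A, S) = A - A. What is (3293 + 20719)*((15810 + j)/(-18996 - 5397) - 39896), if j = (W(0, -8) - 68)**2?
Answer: -7789521310248/8131 ≈ -9.5800e+8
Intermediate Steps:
W(A, S) = 0
j = 4624 (j = (0 - 68)**2 = (-68)**2 = 4624)
(3293 + 20719)*((15810 + j)/(-18996 - 5397) - 39896) = (3293 + 20719)*((15810 + 4624)/(-18996 - 5397) - 39896) = 24012*(20434/(-24393) - 39896) = 24012*(20434*(-1/24393) - 39896) = 24012*(-20434/24393 - 39896) = 24012*(-973203562/24393) = -7789521310248/8131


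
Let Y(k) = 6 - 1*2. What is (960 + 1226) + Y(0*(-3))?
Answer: 2190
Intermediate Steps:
Y(k) = 4 (Y(k) = 6 - 2 = 4)
(960 + 1226) + Y(0*(-3)) = (960 + 1226) + 4 = 2186 + 4 = 2190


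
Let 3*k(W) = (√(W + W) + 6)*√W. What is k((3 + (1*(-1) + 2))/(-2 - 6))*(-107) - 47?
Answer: -47 + √2*(107/6 - 107*I) ≈ -21.78 - 151.32*I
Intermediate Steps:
k(W) = √W*(6 + √2*√W)/3 (k(W) = ((√(W + W) + 6)*√W)/3 = ((√(2*W) + 6)*√W)/3 = ((√2*√W + 6)*√W)/3 = ((6 + √2*√W)*√W)/3 = (√W*(6 + √2*√W))/3 = √W*(6 + √2*√W)/3)
k((3 + (1*(-1) + 2))/(-2 - 6))*(-107) - 47 = (2*√((3 + (1*(-1) + 2))/(-2 - 6)) + ((3 + (1*(-1) + 2))/(-2 - 6))*√2/3)*(-107) - 47 = (2*√((3 + (-1 + 2))/(-8)) + ((3 + (-1 + 2))/(-8))*√2/3)*(-107) - 47 = (2*√((3 + 1)*(-⅛)) + ((3 + 1)*(-⅛))*√2/3)*(-107) - 47 = (2*√(4*(-⅛)) + (4*(-⅛))*√2/3)*(-107) - 47 = (2*√(-½) + (⅓)*(-½)*√2)*(-107) - 47 = (2*(I*√2/2) - √2/6)*(-107) - 47 = (I*√2 - √2/6)*(-107) - 47 = (-√2/6 + I*√2)*(-107) - 47 = (107*√2/6 - 107*I*√2) - 47 = -47 + 107*√2/6 - 107*I*√2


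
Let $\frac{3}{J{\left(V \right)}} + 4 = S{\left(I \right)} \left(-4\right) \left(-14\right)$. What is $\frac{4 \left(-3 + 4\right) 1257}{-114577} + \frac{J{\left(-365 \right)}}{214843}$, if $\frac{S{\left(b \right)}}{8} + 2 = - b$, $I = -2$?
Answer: $- \frac{4321266147}{98464265644} \approx -0.043887$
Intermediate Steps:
$S{\left(b \right)} = -16 - 8 b$ ($S{\left(b \right)} = -16 + 8 \left(- b\right) = -16 - 8 b$)
$J{\left(V \right)} = - \frac{3}{4}$ ($J{\left(V \right)} = \frac{3}{-4 + \left(-16 - -16\right) \left(-4\right) \left(-14\right)} = \frac{3}{-4 + \left(-16 + 16\right) \left(-4\right) \left(-14\right)} = \frac{3}{-4 + 0 \left(-4\right) \left(-14\right)} = \frac{3}{-4 + 0 \left(-14\right)} = \frac{3}{-4 + 0} = \frac{3}{-4} = 3 \left(- \frac{1}{4}\right) = - \frac{3}{4}$)
$\frac{4 \left(-3 + 4\right) 1257}{-114577} + \frac{J{\left(-365 \right)}}{214843} = \frac{4 \left(-3 + 4\right) 1257}{-114577} - \frac{3}{4 \cdot 214843} = 4 \cdot 1 \cdot 1257 \left(- \frac{1}{114577}\right) - \frac{3}{859372} = 4 \cdot 1257 \left(- \frac{1}{114577}\right) - \frac{3}{859372} = 5028 \left(- \frac{1}{114577}\right) - \frac{3}{859372} = - \frac{5028}{114577} - \frac{3}{859372} = - \frac{4321266147}{98464265644}$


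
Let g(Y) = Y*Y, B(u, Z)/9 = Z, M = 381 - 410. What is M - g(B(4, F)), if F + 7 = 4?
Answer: -758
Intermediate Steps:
M = -29
F = -3 (F = -7 + 4 = -3)
B(u, Z) = 9*Z
g(Y) = Y²
M - g(B(4, F)) = -29 - (9*(-3))² = -29 - 1*(-27)² = -29 - 1*729 = -29 - 729 = -758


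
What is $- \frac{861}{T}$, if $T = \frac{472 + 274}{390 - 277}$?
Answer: $- \frac{97293}{746} \approx -130.42$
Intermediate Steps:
$T = \frac{746}{113} \approx 6.6018$
$- \frac{861}{T} = - \frac{861}{\frac{746}{113}} = \left(-861\right) \frac{113}{746} = - \frac{97293}{746}$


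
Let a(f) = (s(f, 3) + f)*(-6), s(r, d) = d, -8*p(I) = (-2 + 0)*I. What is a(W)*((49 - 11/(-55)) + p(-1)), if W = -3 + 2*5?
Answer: -2937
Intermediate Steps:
p(I) = I/4 (p(I) = -(-2 + 0)*I/8 = -(-1)*I/4 = I/4)
W = 7 (W = -3 + 10 = 7)
a(f) = -18 - 6*f (a(f) = (3 + f)*(-6) = -18 - 6*f)
a(W)*((49 - 11/(-55)) + p(-1)) = (-18 - 6*7)*((49 - 11/(-55)) + (¼)*(-1)) = (-18 - 42)*((49 - 11*(-1)/55) - ¼) = -60*((49 - 1*(-⅕)) - ¼) = -60*((49 + ⅕) - ¼) = -60*(246/5 - ¼) = -60*979/20 = -2937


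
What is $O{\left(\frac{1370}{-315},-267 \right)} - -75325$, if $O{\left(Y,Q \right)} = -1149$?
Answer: $74176$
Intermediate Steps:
$O{\left(\frac{1370}{-315},-267 \right)} - -75325 = -1149 - -75325 = -1149 + 75325 = 74176$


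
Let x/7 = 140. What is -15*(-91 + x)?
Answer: -13335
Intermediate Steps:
x = 980 (x = 7*140 = 980)
-15*(-91 + x) = -15*(-91 + 980) = -15*889 = -13335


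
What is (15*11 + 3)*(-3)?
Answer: -504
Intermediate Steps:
(15*11 + 3)*(-3) = (165 + 3)*(-3) = 168*(-3) = -504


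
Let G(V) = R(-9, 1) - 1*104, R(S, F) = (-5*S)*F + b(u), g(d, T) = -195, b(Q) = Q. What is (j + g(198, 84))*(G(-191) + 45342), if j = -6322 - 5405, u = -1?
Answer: -539852004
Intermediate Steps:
R(S, F) = -1 - 5*F*S (R(S, F) = (-5*S)*F - 1 = -5*F*S - 1 = -1 - 5*F*S)
G(V) = -60 (G(V) = (-1 - 5*1*(-9)) - 1*104 = (-1 + 45) - 104 = 44 - 104 = -60)
j = -11727
(j + g(198, 84))*(G(-191) + 45342) = (-11727 - 195)*(-60 + 45342) = -11922*45282 = -539852004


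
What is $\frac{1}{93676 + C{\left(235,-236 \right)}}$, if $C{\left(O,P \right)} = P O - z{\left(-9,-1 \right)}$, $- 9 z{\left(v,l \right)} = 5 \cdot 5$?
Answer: $\frac{9}{343969} \approx 2.6165 \cdot 10^{-5}$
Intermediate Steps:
$z{\left(v,l \right)} = - \frac{25}{9}$ ($z{\left(v,l \right)} = - \frac{5 \cdot 5}{9} = \left(- \frac{1}{9}\right) 25 = - \frac{25}{9}$)
$C{\left(O,P \right)} = \frac{25}{9} + O P$ ($C{\left(O,P \right)} = P O - - \frac{25}{9} = O P + \frac{25}{9} = \frac{25}{9} + O P$)
$\frac{1}{93676 + C{\left(235,-236 \right)}} = \frac{1}{93676 + \left(\frac{25}{9} + 235 \left(-236\right)\right)} = \frac{1}{93676 + \left(\frac{25}{9} - 55460\right)} = \frac{1}{93676 - \frac{499115}{9}} = \frac{1}{\frac{343969}{9}} = \frac{9}{343969}$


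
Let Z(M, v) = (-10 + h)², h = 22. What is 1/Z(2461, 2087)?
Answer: 1/144 ≈ 0.0069444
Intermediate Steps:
Z(M, v) = 144 (Z(M, v) = (-10 + 22)² = 12² = 144)
1/Z(2461, 2087) = 1/144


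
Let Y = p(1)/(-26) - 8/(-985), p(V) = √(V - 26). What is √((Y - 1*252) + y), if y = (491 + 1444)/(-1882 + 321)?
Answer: √(-404708788998006220 - 307341792189250*I)/39977210 ≈ 0.0060424 - 15.913*I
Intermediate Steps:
y = -1935/1561 (y = 1935/(-1561) = 1935*(-1/1561) = -1935/1561 ≈ -1.2396)
p(V) = √(-26 + V)
Y = 8/985 - 5*I/26 (Y = √(-26 + 1)/(-26) - 8/(-985) = √(-25)*(-1/26) - 8*(-1/985) = (5*I)*(-1/26) + 8/985 = -5*I/26 + 8/985 = 8/985 - 5*I/26 ≈ 0.0081218 - 0.19231*I)
√((Y - 1*252) + y) = √(((8/985 - 5*I/26) - 1*252) - 1935/1561) = √(((8/985 - 5*I/26) - 252) - 1935/1561) = √((-248212/985 - 5*I/26) - 1935/1561) = √(-389364907/1537585 - 5*I/26)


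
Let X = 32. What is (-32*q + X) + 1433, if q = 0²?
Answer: 1465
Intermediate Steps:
q = 0
(-32*q + X) + 1433 = (-32*0 + 32) + 1433 = (0 + 32) + 1433 = 32 + 1433 = 1465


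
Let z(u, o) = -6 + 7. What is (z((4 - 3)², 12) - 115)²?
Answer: 12996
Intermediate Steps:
z(u, o) = 1
(z((4 - 3)², 12) - 115)² = (1 - 115)² = (-114)² = 12996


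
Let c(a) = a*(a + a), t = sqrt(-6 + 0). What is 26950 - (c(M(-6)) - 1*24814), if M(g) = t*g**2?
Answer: 67316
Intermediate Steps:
t = I*sqrt(6) (t = sqrt(-6) = I*sqrt(6) ≈ 2.4495*I)
M(g) = I*sqrt(6)*g**2 (M(g) = (I*sqrt(6))*g**2 = I*sqrt(6)*g**2)
c(a) = 2*a**2 (c(a) = a*(2*a) = 2*a**2)
26950 - (c(M(-6)) - 1*24814) = 26950 - (2*(I*sqrt(6)*(-6)**2)**2 - 1*24814) = 26950 - (2*(I*sqrt(6)*36)**2 - 24814) = 26950 - (2*(36*I*sqrt(6))**2 - 24814) = 26950 - (2*(-7776) - 24814) = 26950 - (-15552 - 24814) = 26950 - 1*(-40366) = 26950 + 40366 = 67316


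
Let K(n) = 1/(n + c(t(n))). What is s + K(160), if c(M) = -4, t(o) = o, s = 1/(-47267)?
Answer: 47111/7373652 ≈ 0.0063891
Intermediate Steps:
s = -1/47267 ≈ -2.1156e-5
K(n) = 1/(-4 + n) (K(n) = 1/(n - 4) = 1/(-4 + n))
s + K(160) = -1/47267 + 1/(-4 + 160) = -1/47267 + 1/156 = 47111/7373652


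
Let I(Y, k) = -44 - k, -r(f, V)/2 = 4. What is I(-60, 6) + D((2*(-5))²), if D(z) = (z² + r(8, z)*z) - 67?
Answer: 9083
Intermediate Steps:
r(f, V) = -8 (r(f, V) = -2*4 = -8)
D(z) = -67 + z² - 8*z (D(z) = (z² - 8*z) - 67 = -67 + z² - 8*z)
I(-60, 6) + D((2*(-5))²) = (-44 - 1*6) + (-67 + ((2*(-5))²)² - 8*(2*(-5))²) = (-44 - 6) + (-67 + ((-10)²)² - 8*(-10)²) = -50 + (-67 + 100² - 8*100) = -50 + (-67 + 10000 - 800) = -50 + 9133 = 9083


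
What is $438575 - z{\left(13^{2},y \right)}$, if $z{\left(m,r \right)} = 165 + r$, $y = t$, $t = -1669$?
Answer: $440079$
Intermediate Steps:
$y = -1669$
$438575 - z{\left(13^{2},y \right)} = 438575 - \left(165 - 1669\right) = 438575 - -1504 = 438575 + 1504 = 440079$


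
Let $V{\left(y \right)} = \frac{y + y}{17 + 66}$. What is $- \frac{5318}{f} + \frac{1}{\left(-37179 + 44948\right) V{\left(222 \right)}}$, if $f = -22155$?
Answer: $\frac{6115313171}{25474084860} \approx 0.24006$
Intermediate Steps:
$V{\left(y \right)} = \frac{2 y}{83}$
$- \frac{5318}{f} + \frac{1}{\left(-37179 + 44948\right) V{\left(222 \right)}} = - \frac{5318}{-22155} + \frac{1}{\left(-37179 + 44948\right) \frac{2}{83} \cdot 222} = \left(-5318\right) \left(- \frac{1}{22155}\right) + \frac{1}{7769 \cdot \frac{444}{83}} = \frac{5318}{22155} + \frac{1}{7769} \cdot \frac{83}{444} = \frac{5318}{22155} + \frac{83}{3449436} = \frac{6115313171}{25474084860}$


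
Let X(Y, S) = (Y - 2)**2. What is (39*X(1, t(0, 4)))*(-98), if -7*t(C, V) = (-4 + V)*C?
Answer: -3822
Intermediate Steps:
t(C, V) = -C*(-4 + V)/7 (t(C, V) = -(-4 + V)*C/7 = -C*(-4 + V)/7)
X(Y, S) = (-2 + Y)**2
(39*X(1, t(0, 4)))*(-98) = (39*(-2 + 1)**2)*(-98) = (39*(-1)**2)*(-98) = (39*1)*(-98) = 39*(-98) = -3822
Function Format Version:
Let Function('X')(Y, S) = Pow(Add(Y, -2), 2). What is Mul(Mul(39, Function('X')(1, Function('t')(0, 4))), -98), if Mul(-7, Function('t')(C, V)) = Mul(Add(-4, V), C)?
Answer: -3822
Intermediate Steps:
Function('t')(C, V) = Mul(Rational(-1, 7), C, Add(-4, V)) (Function('t')(C, V) = Mul(Rational(-1, 7), Mul(Add(-4, V), C)) = Mul(Rational(-1, 7), Mul(C, Add(-4, V))) = Mul(Rational(-1, 7), C, Add(-4, V)))
Function('X')(Y, S) = Pow(Add(-2, Y), 2)
Mul(Mul(39, Function('X')(1, Function('t')(0, 4))), -98) = Mul(Mul(39, Pow(Add(-2, 1), 2)), -98) = Mul(Mul(39, Pow(-1, 2)), -98) = Mul(Mul(39, 1), -98) = Mul(39, -98) = -3822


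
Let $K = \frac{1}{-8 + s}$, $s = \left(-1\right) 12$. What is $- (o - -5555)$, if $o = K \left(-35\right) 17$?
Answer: $- \frac{22339}{4} \approx -5584.8$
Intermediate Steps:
$s = -12$
$K = - \frac{1}{20}$ ($K = \frac{1}{-8 - 12} = \frac{1}{-20} = - \frac{1}{20} \approx -0.05$)
$o = \frac{119}{4}$ ($o = \left(- \frac{1}{20}\right) \left(-35\right) 17 = \frac{7}{4} \cdot 17 = \frac{119}{4} \approx 29.75$)
$- (o - -5555) = - (\frac{119}{4} - -5555) = - (\frac{119}{4} + 5555) = \left(-1\right) \frac{22339}{4} = - \frac{22339}{4}$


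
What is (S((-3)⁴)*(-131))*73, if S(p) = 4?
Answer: -38252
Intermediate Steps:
(S((-3)⁴)*(-131))*73 = (4*(-131))*73 = -524*73 = -38252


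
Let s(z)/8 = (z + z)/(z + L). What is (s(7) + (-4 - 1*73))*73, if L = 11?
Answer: -46501/9 ≈ -5166.8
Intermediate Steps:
s(z) = 16*z/(11 + z) (s(z) = 8*((z + z)/(z + 11)) = 8*((2*z)/(11 + z)) = 8*(2*z/(11 + z)) = 16*z/(11 + z))
(s(7) + (-4 - 1*73))*73 = (16*7/(11 + 7) + (-4 - 1*73))*73 = (16*7/18 + (-4 - 73))*73 = (16*7*(1/18) - 77)*73 = (56/9 - 77)*73 = -637/9*73 = -46501/9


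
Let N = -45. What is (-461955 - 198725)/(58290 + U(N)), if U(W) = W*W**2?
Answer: 664/33 ≈ 20.121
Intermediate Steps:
U(W) = W**3
(-461955 - 198725)/(58290 + U(N)) = (-461955 - 198725)/(58290 + (-45)**3) = -660680/(58290 - 91125) = -660680/(-32835) = -660680*(-1/32835) = 664/33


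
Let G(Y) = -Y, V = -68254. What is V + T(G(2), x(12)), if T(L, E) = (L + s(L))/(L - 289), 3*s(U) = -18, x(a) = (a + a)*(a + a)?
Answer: -19861906/291 ≈ -68254.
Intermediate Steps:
x(a) = 4*a**2 (x(a) = (2*a)*(2*a) = 4*a**2)
s(U) = -6 (s(U) = (1/3)*(-18) = -6)
T(L, E) = (-6 + L)/(-289 + L) (T(L, E) = (L - 6)/(L - 289) = (-6 + L)/(-289 + L))
V + T(G(2), x(12)) = -68254 + (-6 - 1*2)/(-289 - 1*2) = -68254 + (-6 - 2)/(-289 - 2) = -68254 - 8/(-291) = -68254 - 1/291*(-8) = -68254 + 8/291 = -19861906/291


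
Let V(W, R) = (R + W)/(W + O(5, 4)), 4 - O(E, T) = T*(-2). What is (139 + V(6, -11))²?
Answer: 6235009/324 ≈ 19244.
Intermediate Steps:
O(E, T) = 4 + 2*T (O(E, T) = 4 - T*(-2) = 4 - (-2)*T = 4 + 2*T)
V(W, R) = (R + W)/(12 + W) (V(W, R) = (R + W)/(W + (4 + 2*4)) = (R + W)/(W + (4 + 8)) = (R + W)/(W + 12) = (R + W)/(12 + W))
(139 + V(6, -11))² = (139 + (-11 + 6)/(12 + 6))² = (139 - 5/18)² = (2497/18)² = 6235009/324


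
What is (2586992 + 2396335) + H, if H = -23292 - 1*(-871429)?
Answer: 5831464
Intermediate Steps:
H = 848137 (H = -23292 + 871429 = 848137)
(2586992 + 2396335) + H = (2586992 + 2396335) + 848137 = 4983327 + 848137 = 5831464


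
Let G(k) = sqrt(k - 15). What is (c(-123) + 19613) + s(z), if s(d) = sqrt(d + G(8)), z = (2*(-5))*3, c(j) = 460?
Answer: 20073 + sqrt(-30 + I*sqrt(7)) ≈ 20073.0 + 5.4825*I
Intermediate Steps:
G(k) = sqrt(-15 + k)
z = -30 (z = -10*3 = -30)
s(d) = sqrt(d + I*sqrt(7)) (s(d) = sqrt(d + sqrt(-15 + 8)) = sqrt(d + sqrt(-7)) = sqrt(d + I*sqrt(7)))
(c(-123) + 19613) + s(z) = (460 + 19613) + sqrt(-30 + I*sqrt(7)) = 20073 + sqrt(-30 + I*sqrt(7))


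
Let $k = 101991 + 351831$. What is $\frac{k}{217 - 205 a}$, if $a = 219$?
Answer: $- \frac{226911}{22339} \approx -10.158$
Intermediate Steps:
$k = 453822$
$\frac{k}{217 - 205 a} = \frac{453822}{217 - 44895} = \frac{453822}{-44678} = 453822 \left(- \frac{1}{44678}\right) = - \frac{226911}{22339}$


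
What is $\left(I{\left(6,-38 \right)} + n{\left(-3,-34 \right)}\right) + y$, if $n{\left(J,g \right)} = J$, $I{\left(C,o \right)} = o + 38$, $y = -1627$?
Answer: $-1630$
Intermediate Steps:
$I{\left(C,o \right)} = 38 + o$
$\left(I{\left(6,-38 \right)} + n{\left(-3,-34 \right)}\right) + y = \left(\left(38 - 38\right) - 3\right) - 1627 = \left(0 - 3\right) - 1627 = -3 - 1627 = -1630$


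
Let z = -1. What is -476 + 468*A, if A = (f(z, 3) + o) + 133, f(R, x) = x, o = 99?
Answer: 109504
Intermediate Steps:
A = 235 (A = (3 + 99) + 133 = 102 + 133 = 235)
-476 + 468*A = -476 + 468*235 = -476 + 109980 = 109504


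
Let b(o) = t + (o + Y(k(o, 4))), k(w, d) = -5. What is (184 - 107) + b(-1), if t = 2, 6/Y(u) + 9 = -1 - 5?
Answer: 388/5 ≈ 77.600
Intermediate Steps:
Y(u) = -⅖ (Y(u) = 6/(-9 + (-1 - 5)) = 6/(-9 - 6) = 6/(-15) = 6*(-1/15) = -⅖)
b(o) = 8/5 + o (b(o) = 2 + (o - ⅖) = 2 + (-⅖ + o) = 8/5 + o)
(184 - 107) + b(-1) = (184 - 107) + (8/5 - 1) = 77 + ⅗ = 388/5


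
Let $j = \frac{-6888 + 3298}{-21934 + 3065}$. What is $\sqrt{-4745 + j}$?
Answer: $\frac{i \sqrt{1689338079235}}{18869} \approx 68.883 i$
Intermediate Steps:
$j = \frac{3590}{18869}$ ($j = - \frac{3590}{-18869} = \left(-3590\right) \left(- \frac{1}{18869}\right) = \frac{3590}{18869} \approx 0.19026$)
$\sqrt{-4745 + j} = \sqrt{-4745 + \frac{3590}{18869}} = \sqrt{- \frac{89529815}{18869}} = \frac{i \sqrt{1689338079235}}{18869}$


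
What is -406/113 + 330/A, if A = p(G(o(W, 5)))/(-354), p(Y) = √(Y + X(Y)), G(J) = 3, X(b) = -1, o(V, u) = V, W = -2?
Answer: -406/113 - 58410*√2 ≈ -82608.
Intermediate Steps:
p(Y) = √(-1 + Y) (p(Y) = √(Y - 1) = √(-1 + Y))
A = -√2/354 (A = √(-1 + 3)/(-354) = √2*(-1/354) = -√2/354 ≈ -0.0039950)
-406/113 + 330/A = -406/113 + 330/((-√2/354)) = -406*1/113 + 330*(-177*√2) = -406/113 - 58410*√2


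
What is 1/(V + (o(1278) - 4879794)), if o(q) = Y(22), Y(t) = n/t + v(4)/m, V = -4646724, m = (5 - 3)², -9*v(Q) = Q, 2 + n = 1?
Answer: -198/1886250595 ≈ -1.0497e-7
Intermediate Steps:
n = -1 (n = -2 + 1 = -1)
v(Q) = -Q/9
m = 4 (m = 2² = 4)
Y(t) = -⅑ - 1/t (Y(t) = -1/t - ⅑*4/4 = -1/t - 4/9*¼ = -1/t - ⅑ = -⅑ - 1/t)
o(q) = -31/198 (o(q) = (⅑)*(-9 - 1*22)/22 = (⅑)*(1/22)*(-9 - 22) = (⅑)*(1/22)*(-31) = -31/198)
1/(V + (o(1278) - 4879794)) = 1/(-4646724 + (-31/198 - 4879794)) = 1/(-4646724 - 966199243/198) = 1/(-1886250595/198) = -198/1886250595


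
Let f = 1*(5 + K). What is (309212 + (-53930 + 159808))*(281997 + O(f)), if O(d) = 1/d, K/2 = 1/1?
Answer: 819379358200/7 ≈ 1.1705e+11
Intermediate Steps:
K = 2 (K = 2/1 = 2*1 = 2)
f = 7 (f = 1*(5 + 2) = 1*7 = 7)
(309212 + (-53930 + 159808))*(281997 + O(f)) = (309212 + (-53930 + 159808))*(281997 + 1/7) = (309212 + 105878)*(281997 + ⅐) = 415090*(1973980/7) = 819379358200/7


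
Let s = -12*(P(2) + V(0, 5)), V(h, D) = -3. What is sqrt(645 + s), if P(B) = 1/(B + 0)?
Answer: 15*sqrt(3) ≈ 25.981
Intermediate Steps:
P(B) = 1/B
s = 30 (s = -12*(1/2 - 3) = -12*(-5/2) = 30)
sqrt(645 + s) = sqrt(645 + 30) = sqrt(675) = 15*sqrt(3)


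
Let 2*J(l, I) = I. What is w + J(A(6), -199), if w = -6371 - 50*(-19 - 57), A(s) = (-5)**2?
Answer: -5341/2 ≈ -2670.5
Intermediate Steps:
A(s) = 25
w = -2571 (w = -6371 - 50*(-76) = -6371 + 3800 = -2571)
J(l, I) = I/2
w + J(A(6), -199) = -2571 + (1/2)*(-199) = -2571 - 199/2 = -5341/2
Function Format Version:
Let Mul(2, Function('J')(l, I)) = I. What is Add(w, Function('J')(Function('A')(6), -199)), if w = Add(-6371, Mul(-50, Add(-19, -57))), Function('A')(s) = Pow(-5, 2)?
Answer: Rational(-5341, 2) ≈ -2670.5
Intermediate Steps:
Function('A')(s) = 25
w = -2571 (w = Add(-6371, Mul(-50, -76)) = Add(-6371, 3800) = -2571)
Function('J')(l, I) = Mul(Rational(1, 2), I)
Add(w, Function('J')(Function('A')(6), -199)) = Add(-2571, Mul(Rational(1, 2), -199)) = Add(-2571, Rational(-199, 2)) = Rational(-5341, 2)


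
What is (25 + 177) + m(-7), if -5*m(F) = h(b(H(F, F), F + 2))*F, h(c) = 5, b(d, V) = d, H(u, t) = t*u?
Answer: 209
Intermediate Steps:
m(F) = -F
(25 + 177) + m(-7) = (25 + 177) - 1*(-7) = 202 + 7 = 209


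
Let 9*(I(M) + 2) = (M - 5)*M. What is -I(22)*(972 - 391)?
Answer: -206836/9 ≈ -22982.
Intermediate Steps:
I(M) = -2 + M*(-5 + M)/9 (I(M) = -2 + ((M - 5)*M)/9 = -2 + ((-5 + M)*M)/9 = -2 + (M*(-5 + M))/9 = -2 + M*(-5 + M)/9)
-I(22)*(972 - 391) = -(-2 - 5/9*22 + (⅑)*22²)*(972 - 391) = -(-2 - 110/9 + (⅑)*484)*581 = -(-2 - 110/9 + 484/9)*581 = -356*581/9 = -1*206836/9 = -206836/9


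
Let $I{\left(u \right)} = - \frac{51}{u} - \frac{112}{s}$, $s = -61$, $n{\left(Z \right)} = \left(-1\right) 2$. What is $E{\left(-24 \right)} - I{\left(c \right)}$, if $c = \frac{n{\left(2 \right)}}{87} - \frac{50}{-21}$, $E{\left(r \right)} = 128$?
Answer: $\frac{12946055}{87596} \approx 147.79$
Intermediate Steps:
$n{\left(Z \right)} = -2$
$c = \frac{1436}{609}$ ($c = - \frac{2}{87} - \frac{50}{-21} = \left(-2\right) \frac{1}{87} - - \frac{50}{21} = - \frac{2}{87} + \frac{50}{21} = \frac{1436}{609} \approx 2.358$)
$I{\left(u \right)} = \frac{112}{61} - \frac{51}{u}$ ($I{\left(u \right)} = - \frac{51}{u} - \frac{112}{-61} = - \frac{51}{u} - - \frac{112}{61} = - \frac{51}{u} + \frac{112}{61} = \frac{112}{61} - \frac{51}{u}$)
$E{\left(-24 \right)} - I{\left(c \right)} = 128 - \left(\frac{112}{61} - \frac{51}{\frac{1436}{609}}\right) = 128 - \left(\frac{112}{61} - \frac{31059}{1436}\right) = 128 - - \frac{1733767}{87596} = 128 + \frac{1733767}{87596} = \frac{12946055}{87596}$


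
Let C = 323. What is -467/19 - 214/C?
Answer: -8153/323 ≈ -25.241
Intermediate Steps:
-467/19 - 214/C = -467/19 - 214/323 = -8153/323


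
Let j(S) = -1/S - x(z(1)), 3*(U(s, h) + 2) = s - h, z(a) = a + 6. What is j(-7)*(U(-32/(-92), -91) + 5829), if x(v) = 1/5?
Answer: -808328/2415 ≈ -334.71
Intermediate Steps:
z(a) = 6 + a
x(v) = ⅕
U(s, h) = -2 - h/3 + s/3 (U(s, h) = -2 + (s - h)/3 = -2 + (-h/3 + s/3) = -2 - h/3 + s/3)
j(S) = -⅕ - 1/S (j(S) = -1/S - 1*⅕ = -1/S - ⅕ = -⅕ - 1/S)
j(-7)*(U(-32/(-92), -91) + 5829) = ((⅕)*(-5 - 1*(-7))/(-7))*((-2 - ⅓*(-91) + (-32/(-92))/3) + 5829) = ((⅕)*(-⅐)*(-5 + 7))*((-2 + 91/3 + (-32*(-1/92))/3) + 5829) = ((⅕)*(-⅐)*2)*((-2 + 91/3 + (⅓)*(8/23)) + 5829) = -2*((-2 + 91/3 + 8/69) + 5829)/35 = -2*(1963/69 + 5829)/35 = -2/35*404164/69 = -808328/2415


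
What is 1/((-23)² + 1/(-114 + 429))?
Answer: 315/166636 ≈ 0.0018903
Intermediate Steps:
1/((-23)² + 1/(-114 + 429)) = 1/(529 + 1/315) = 1/(166636/315) = 315/166636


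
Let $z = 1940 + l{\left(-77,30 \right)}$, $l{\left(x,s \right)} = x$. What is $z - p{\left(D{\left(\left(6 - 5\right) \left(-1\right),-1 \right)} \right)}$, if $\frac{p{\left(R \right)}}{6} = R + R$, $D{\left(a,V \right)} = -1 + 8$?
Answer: $1779$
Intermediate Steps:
$D{\left(a,V \right)} = 7$
$z = 1863$ ($z = 1940 - 77 = 1863$)
$p{\left(R \right)} = 12 R$ ($p{\left(R \right)} = 6 \left(R + R\right) = 6 \cdot 2 R = 12 R$)
$z - p{\left(D{\left(\left(6 - 5\right) \left(-1\right),-1 \right)} \right)} = 1863 - 12 \cdot 7 = 1863 - 84 = 1779$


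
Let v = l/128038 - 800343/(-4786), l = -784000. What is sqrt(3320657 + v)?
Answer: sqrt(311751282254176036946770)/306394934 ≈ 1822.3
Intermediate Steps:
v = 49361046517/306394934 (v = -784000/128038 - 800343/(-4786) = -784000*1/128038 - 800343*(-1/4786) = -392000/64019 + 800343/4786 = 49361046517/306394934 ≈ 161.10)
sqrt(3320657 + v) = sqrt(3320657 + 49361046517/306394934) = sqrt(1017481843398155/306394934) = sqrt(311751282254176036946770)/306394934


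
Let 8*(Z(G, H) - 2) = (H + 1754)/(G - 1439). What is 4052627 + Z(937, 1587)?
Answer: 16275354723/4016 ≈ 4.0526e+6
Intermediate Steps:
Z(G, H) = 2 + (1754 + H)/(8*(-1439 + G)) (Z(G, H) = 2 + ((H + 1754)/(G - 1439))/8 = 2 + ((1754 + H)/(-1439 + G))/8 = 2 + (1754 + H)/(8*(-1439 + G)))
4052627 + Z(937, 1587) = 4052627 + (-21270 + 1587 + 16*937)/(8*(-1439 + 937)) = 4052627 + (⅛)*(-21270 + 1587 + 14992)/(-502) = 4052627 + (⅛)*(-1/502)*(-4691) = 4052627 + 4691/4016 = 16275354723/4016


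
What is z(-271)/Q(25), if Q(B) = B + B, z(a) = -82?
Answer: -41/25 ≈ -1.6400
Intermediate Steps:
Q(B) = 2*B
z(-271)/Q(25) = -82/(2*25) = -82/50 = -82*1/50 = -41/25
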